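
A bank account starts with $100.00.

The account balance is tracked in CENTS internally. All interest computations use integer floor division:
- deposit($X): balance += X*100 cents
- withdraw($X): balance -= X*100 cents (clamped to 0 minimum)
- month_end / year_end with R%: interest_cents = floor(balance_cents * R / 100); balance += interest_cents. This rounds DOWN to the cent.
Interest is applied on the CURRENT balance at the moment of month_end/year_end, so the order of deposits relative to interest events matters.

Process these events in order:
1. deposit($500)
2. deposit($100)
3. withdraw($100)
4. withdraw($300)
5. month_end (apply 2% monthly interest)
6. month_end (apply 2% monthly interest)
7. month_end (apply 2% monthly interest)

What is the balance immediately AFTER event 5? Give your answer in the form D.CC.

After 1 (deposit($500)): balance=$600.00 total_interest=$0.00
After 2 (deposit($100)): balance=$700.00 total_interest=$0.00
After 3 (withdraw($100)): balance=$600.00 total_interest=$0.00
After 4 (withdraw($300)): balance=$300.00 total_interest=$0.00
After 5 (month_end (apply 2% monthly interest)): balance=$306.00 total_interest=$6.00

Answer: 306.00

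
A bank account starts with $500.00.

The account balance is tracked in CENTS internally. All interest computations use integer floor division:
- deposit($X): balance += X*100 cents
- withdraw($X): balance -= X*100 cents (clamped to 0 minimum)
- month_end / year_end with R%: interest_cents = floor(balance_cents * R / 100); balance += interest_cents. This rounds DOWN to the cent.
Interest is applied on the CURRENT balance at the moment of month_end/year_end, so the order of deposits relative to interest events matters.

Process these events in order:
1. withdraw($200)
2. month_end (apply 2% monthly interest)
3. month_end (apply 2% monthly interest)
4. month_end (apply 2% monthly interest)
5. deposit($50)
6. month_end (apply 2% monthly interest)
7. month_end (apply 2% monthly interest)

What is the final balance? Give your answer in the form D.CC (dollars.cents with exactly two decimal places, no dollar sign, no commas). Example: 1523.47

Answer: 383.23

Derivation:
After 1 (withdraw($200)): balance=$300.00 total_interest=$0.00
After 2 (month_end (apply 2% monthly interest)): balance=$306.00 total_interest=$6.00
After 3 (month_end (apply 2% monthly interest)): balance=$312.12 total_interest=$12.12
After 4 (month_end (apply 2% monthly interest)): balance=$318.36 total_interest=$18.36
After 5 (deposit($50)): balance=$368.36 total_interest=$18.36
After 6 (month_end (apply 2% monthly interest)): balance=$375.72 total_interest=$25.72
After 7 (month_end (apply 2% monthly interest)): balance=$383.23 total_interest=$33.23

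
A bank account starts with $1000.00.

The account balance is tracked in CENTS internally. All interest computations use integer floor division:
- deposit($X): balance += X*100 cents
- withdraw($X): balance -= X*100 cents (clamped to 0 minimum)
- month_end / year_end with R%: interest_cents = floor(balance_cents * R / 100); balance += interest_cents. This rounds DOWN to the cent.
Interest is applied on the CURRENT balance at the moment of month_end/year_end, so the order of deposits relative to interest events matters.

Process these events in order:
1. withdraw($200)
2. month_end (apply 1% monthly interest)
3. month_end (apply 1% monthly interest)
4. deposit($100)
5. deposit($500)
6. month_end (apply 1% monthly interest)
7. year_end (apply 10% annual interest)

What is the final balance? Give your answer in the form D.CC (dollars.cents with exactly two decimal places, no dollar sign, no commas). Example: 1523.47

After 1 (withdraw($200)): balance=$800.00 total_interest=$0.00
After 2 (month_end (apply 1% monthly interest)): balance=$808.00 total_interest=$8.00
After 3 (month_end (apply 1% monthly interest)): balance=$816.08 total_interest=$16.08
After 4 (deposit($100)): balance=$916.08 total_interest=$16.08
After 5 (deposit($500)): balance=$1416.08 total_interest=$16.08
After 6 (month_end (apply 1% monthly interest)): balance=$1430.24 total_interest=$30.24
After 7 (year_end (apply 10% annual interest)): balance=$1573.26 total_interest=$173.26

Answer: 1573.26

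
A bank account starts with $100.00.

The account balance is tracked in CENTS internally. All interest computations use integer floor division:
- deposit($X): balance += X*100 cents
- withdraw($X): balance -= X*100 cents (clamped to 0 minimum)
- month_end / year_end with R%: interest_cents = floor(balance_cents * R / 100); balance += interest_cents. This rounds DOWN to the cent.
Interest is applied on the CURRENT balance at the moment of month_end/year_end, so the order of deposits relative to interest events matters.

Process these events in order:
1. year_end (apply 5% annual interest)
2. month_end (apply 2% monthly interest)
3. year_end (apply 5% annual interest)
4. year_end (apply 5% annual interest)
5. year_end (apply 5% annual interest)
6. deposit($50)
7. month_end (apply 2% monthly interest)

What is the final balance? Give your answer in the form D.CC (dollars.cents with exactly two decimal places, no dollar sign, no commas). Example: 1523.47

After 1 (year_end (apply 5% annual interest)): balance=$105.00 total_interest=$5.00
After 2 (month_end (apply 2% monthly interest)): balance=$107.10 total_interest=$7.10
After 3 (year_end (apply 5% annual interest)): balance=$112.45 total_interest=$12.45
After 4 (year_end (apply 5% annual interest)): balance=$118.07 total_interest=$18.07
After 5 (year_end (apply 5% annual interest)): balance=$123.97 total_interest=$23.97
After 6 (deposit($50)): balance=$173.97 total_interest=$23.97
After 7 (month_end (apply 2% monthly interest)): balance=$177.44 total_interest=$27.44

Answer: 177.44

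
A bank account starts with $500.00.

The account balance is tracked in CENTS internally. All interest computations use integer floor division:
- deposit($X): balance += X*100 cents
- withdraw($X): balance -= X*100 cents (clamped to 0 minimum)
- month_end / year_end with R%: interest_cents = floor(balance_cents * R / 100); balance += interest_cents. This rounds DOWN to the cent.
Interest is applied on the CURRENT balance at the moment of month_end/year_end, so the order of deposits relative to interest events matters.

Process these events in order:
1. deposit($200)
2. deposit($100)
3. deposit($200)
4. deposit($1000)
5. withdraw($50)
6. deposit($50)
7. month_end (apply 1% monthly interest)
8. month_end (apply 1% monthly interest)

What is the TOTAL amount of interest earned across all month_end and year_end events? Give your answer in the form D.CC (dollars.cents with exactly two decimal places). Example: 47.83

After 1 (deposit($200)): balance=$700.00 total_interest=$0.00
After 2 (deposit($100)): balance=$800.00 total_interest=$0.00
After 3 (deposit($200)): balance=$1000.00 total_interest=$0.00
After 4 (deposit($1000)): balance=$2000.00 total_interest=$0.00
After 5 (withdraw($50)): balance=$1950.00 total_interest=$0.00
After 6 (deposit($50)): balance=$2000.00 total_interest=$0.00
After 7 (month_end (apply 1% monthly interest)): balance=$2020.00 total_interest=$20.00
After 8 (month_end (apply 1% monthly interest)): balance=$2040.20 total_interest=$40.20

Answer: 40.20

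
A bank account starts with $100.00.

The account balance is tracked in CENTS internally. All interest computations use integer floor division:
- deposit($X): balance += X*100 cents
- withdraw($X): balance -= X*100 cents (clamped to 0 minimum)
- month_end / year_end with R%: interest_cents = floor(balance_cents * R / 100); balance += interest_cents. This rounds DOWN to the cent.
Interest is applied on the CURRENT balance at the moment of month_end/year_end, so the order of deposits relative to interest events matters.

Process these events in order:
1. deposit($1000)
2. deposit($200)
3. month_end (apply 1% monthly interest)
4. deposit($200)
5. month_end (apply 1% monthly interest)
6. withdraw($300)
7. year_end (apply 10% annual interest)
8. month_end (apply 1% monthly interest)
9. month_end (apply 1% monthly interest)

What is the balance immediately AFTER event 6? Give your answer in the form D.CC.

After 1 (deposit($1000)): balance=$1100.00 total_interest=$0.00
After 2 (deposit($200)): balance=$1300.00 total_interest=$0.00
After 3 (month_end (apply 1% monthly interest)): balance=$1313.00 total_interest=$13.00
After 4 (deposit($200)): balance=$1513.00 total_interest=$13.00
After 5 (month_end (apply 1% monthly interest)): balance=$1528.13 total_interest=$28.13
After 6 (withdraw($300)): balance=$1228.13 total_interest=$28.13

Answer: 1228.13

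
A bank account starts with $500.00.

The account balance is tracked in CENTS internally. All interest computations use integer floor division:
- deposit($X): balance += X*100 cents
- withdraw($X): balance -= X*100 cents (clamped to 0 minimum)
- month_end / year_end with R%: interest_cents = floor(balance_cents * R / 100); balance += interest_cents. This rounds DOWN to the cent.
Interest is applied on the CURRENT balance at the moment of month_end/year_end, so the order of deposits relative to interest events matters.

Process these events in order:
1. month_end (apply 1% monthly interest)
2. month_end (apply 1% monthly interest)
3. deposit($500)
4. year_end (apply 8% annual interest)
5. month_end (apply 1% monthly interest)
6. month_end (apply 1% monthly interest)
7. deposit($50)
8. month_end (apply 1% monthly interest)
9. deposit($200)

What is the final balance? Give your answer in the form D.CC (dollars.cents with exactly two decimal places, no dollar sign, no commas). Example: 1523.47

After 1 (month_end (apply 1% monthly interest)): balance=$505.00 total_interest=$5.00
After 2 (month_end (apply 1% monthly interest)): balance=$510.05 total_interest=$10.05
After 3 (deposit($500)): balance=$1010.05 total_interest=$10.05
After 4 (year_end (apply 8% annual interest)): balance=$1090.85 total_interest=$90.85
After 5 (month_end (apply 1% monthly interest)): balance=$1101.75 total_interest=$101.75
After 6 (month_end (apply 1% monthly interest)): balance=$1112.76 total_interest=$112.76
After 7 (deposit($50)): balance=$1162.76 total_interest=$112.76
After 8 (month_end (apply 1% monthly interest)): balance=$1174.38 total_interest=$124.38
After 9 (deposit($200)): balance=$1374.38 total_interest=$124.38

Answer: 1374.38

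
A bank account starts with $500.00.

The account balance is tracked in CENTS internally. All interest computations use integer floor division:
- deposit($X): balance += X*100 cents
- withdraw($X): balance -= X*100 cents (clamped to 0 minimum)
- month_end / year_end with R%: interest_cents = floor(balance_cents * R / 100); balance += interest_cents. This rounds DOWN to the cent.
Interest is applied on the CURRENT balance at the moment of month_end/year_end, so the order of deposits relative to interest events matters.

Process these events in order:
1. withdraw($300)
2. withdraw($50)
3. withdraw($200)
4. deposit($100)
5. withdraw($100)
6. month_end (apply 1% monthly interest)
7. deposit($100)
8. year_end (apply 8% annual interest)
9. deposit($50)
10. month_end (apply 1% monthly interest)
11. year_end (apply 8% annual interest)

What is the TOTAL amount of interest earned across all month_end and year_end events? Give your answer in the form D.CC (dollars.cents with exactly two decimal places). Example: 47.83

After 1 (withdraw($300)): balance=$200.00 total_interest=$0.00
After 2 (withdraw($50)): balance=$150.00 total_interest=$0.00
After 3 (withdraw($200)): balance=$0.00 total_interest=$0.00
After 4 (deposit($100)): balance=$100.00 total_interest=$0.00
After 5 (withdraw($100)): balance=$0.00 total_interest=$0.00
After 6 (month_end (apply 1% monthly interest)): balance=$0.00 total_interest=$0.00
After 7 (deposit($100)): balance=$100.00 total_interest=$0.00
After 8 (year_end (apply 8% annual interest)): balance=$108.00 total_interest=$8.00
After 9 (deposit($50)): balance=$158.00 total_interest=$8.00
After 10 (month_end (apply 1% monthly interest)): balance=$159.58 total_interest=$9.58
After 11 (year_end (apply 8% annual interest)): balance=$172.34 total_interest=$22.34

Answer: 22.34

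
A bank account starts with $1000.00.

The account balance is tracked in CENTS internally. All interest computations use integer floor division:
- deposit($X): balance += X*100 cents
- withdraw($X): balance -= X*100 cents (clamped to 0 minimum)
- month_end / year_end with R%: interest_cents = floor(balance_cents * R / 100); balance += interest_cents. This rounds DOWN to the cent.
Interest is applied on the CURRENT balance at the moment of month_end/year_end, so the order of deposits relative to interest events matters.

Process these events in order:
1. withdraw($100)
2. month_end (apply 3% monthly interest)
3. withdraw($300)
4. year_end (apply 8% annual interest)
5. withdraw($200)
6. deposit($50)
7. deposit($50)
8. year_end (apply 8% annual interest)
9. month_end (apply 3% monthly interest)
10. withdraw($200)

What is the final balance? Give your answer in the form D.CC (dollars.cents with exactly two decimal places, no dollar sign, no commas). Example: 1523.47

Answer: 442.02

Derivation:
After 1 (withdraw($100)): balance=$900.00 total_interest=$0.00
After 2 (month_end (apply 3% monthly interest)): balance=$927.00 total_interest=$27.00
After 3 (withdraw($300)): balance=$627.00 total_interest=$27.00
After 4 (year_end (apply 8% annual interest)): balance=$677.16 total_interest=$77.16
After 5 (withdraw($200)): balance=$477.16 total_interest=$77.16
After 6 (deposit($50)): balance=$527.16 total_interest=$77.16
After 7 (deposit($50)): balance=$577.16 total_interest=$77.16
After 8 (year_end (apply 8% annual interest)): balance=$623.33 total_interest=$123.33
After 9 (month_end (apply 3% monthly interest)): balance=$642.02 total_interest=$142.02
After 10 (withdraw($200)): balance=$442.02 total_interest=$142.02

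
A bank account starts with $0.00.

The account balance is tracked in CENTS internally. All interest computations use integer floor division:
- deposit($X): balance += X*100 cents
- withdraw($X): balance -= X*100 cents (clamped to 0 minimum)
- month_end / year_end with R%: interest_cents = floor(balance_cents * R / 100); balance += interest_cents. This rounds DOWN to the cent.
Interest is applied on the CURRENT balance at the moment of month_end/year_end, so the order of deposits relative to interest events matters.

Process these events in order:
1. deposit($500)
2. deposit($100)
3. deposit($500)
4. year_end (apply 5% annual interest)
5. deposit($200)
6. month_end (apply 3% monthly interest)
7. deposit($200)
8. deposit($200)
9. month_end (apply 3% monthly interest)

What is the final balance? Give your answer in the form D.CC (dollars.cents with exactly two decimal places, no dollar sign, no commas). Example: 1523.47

After 1 (deposit($500)): balance=$500.00 total_interest=$0.00
After 2 (deposit($100)): balance=$600.00 total_interest=$0.00
After 3 (deposit($500)): balance=$1100.00 total_interest=$0.00
After 4 (year_end (apply 5% annual interest)): balance=$1155.00 total_interest=$55.00
After 5 (deposit($200)): balance=$1355.00 total_interest=$55.00
After 6 (month_end (apply 3% monthly interest)): balance=$1395.65 total_interest=$95.65
After 7 (deposit($200)): balance=$1595.65 total_interest=$95.65
After 8 (deposit($200)): balance=$1795.65 total_interest=$95.65
After 9 (month_end (apply 3% monthly interest)): balance=$1849.51 total_interest=$149.51

Answer: 1849.51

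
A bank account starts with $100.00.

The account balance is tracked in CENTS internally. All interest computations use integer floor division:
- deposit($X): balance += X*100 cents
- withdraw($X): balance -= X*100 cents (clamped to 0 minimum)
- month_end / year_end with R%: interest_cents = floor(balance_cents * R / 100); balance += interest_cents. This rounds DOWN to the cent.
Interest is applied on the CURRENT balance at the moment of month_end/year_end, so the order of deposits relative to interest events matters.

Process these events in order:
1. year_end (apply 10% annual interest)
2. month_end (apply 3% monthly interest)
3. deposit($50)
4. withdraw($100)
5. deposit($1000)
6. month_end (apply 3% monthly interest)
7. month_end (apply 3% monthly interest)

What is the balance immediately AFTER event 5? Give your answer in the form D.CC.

After 1 (year_end (apply 10% annual interest)): balance=$110.00 total_interest=$10.00
After 2 (month_end (apply 3% monthly interest)): balance=$113.30 total_interest=$13.30
After 3 (deposit($50)): balance=$163.30 total_interest=$13.30
After 4 (withdraw($100)): balance=$63.30 total_interest=$13.30
After 5 (deposit($1000)): balance=$1063.30 total_interest=$13.30

Answer: 1063.30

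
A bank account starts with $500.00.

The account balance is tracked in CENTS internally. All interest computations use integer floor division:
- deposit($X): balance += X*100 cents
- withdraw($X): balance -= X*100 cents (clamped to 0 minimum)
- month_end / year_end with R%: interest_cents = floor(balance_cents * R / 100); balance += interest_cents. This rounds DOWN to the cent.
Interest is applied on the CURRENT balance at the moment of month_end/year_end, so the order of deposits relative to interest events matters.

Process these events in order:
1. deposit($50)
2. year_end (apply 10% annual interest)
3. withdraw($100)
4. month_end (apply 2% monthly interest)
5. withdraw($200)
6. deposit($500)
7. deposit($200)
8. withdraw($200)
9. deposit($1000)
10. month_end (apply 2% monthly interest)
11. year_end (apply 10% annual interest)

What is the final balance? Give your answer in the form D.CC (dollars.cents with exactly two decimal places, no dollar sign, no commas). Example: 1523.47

Answer: 2036.54

Derivation:
After 1 (deposit($50)): balance=$550.00 total_interest=$0.00
After 2 (year_end (apply 10% annual interest)): balance=$605.00 total_interest=$55.00
After 3 (withdraw($100)): balance=$505.00 total_interest=$55.00
After 4 (month_end (apply 2% monthly interest)): balance=$515.10 total_interest=$65.10
After 5 (withdraw($200)): balance=$315.10 total_interest=$65.10
After 6 (deposit($500)): balance=$815.10 total_interest=$65.10
After 7 (deposit($200)): balance=$1015.10 total_interest=$65.10
After 8 (withdraw($200)): balance=$815.10 total_interest=$65.10
After 9 (deposit($1000)): balance=$1815.10 total_interest=$65.10
After 10 (month_end (apply 2% monthly interest)): balance=$1851.40 total_interest=$101.40
After 11 (year_end (apply 10% annual interest)): balance=$2036.54 total_interest=$286.54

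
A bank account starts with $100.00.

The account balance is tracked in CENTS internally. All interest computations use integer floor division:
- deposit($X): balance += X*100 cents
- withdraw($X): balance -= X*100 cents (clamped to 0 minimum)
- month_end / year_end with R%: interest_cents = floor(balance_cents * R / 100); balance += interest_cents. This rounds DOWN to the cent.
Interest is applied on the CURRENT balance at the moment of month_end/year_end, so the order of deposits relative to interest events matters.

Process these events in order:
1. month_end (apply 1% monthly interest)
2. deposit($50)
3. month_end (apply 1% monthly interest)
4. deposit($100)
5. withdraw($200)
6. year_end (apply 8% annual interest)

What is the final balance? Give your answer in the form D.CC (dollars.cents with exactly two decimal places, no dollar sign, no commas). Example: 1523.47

After 1 (month_end (apply 1% monthly interest)): balance=$101.00 total_interest=$1.00
After 2 (deposit($50)): balance=$151.00 total_interest=$1.00
After 3 (month_end (apply 1% monthly interest)): balance=$152.51 total_interest=$2.51
After 4 (deposit($100)): balance=$252.51 total_interest=$2.51
After 5 (withdraw($200)): balance=$52.51 total_interest=$2.51
After 6 (year_end (apply 8% annual interest)): balance=$56.71 total_interest=$6.71

Answer: 56.71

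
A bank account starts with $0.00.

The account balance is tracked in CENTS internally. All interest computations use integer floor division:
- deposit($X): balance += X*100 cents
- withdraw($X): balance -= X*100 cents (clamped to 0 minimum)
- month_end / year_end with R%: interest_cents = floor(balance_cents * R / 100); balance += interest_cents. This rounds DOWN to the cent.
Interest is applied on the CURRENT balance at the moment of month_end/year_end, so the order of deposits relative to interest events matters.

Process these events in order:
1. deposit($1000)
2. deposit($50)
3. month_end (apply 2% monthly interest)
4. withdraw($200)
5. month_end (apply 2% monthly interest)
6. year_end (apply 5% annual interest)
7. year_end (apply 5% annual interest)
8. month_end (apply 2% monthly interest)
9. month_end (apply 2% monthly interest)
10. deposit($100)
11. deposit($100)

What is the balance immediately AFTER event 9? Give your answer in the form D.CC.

Answer: 1019.04

Derivation:
After 1 (deposit($1000)): balance=$1000.00 total_interest=$0.00
After 2 (deposit($50)): balance=$1050.00 total_interest=$0.00
After 3 (month_end (apply 2% monthly interest)): balance=$1071.00 total_interest=$21.00
After 4 (withdraw($200)): balance=$871.00 total_interest=$21.00
After 5 (month_end (apply 2% monthly interest)): balance=$888.42 total_interest=$38.42
After 6 (year_end (apply 5% annual interest)): balance=$932.84 total_interest=$82.84
After 7 (year_end (apply 5% annual interest)): balance=$979.48 total_interest=$129.48
After 8 (month_end (apply 2% monthly interest)): balance=$999.06 total_interest=$149.06
After 9 (month_end (apply 2% monthly interest)): balance=$1019.04 total_interest=$169.04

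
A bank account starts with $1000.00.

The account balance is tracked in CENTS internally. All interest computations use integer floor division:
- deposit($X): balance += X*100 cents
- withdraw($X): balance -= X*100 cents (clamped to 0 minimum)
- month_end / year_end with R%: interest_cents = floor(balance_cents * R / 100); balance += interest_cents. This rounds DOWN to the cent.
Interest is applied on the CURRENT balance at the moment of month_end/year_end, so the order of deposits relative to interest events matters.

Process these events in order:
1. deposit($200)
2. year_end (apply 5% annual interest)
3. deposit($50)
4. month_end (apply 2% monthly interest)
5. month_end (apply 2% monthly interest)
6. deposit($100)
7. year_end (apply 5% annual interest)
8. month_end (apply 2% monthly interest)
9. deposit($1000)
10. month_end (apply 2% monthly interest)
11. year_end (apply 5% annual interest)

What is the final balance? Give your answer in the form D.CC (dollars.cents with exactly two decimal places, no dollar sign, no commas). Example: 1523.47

After 1 (deposit($200)): balance=$1200.00 total_interest=$0.00
After 2 (year_end (apply 5% annual interest)): balance=$1260.00 total_interest=$60.00
After 3 (deposit($50)): balance=$1310.00 total_interest=$60.00
After 4 (month_end (apply 2% monthly interest)): balance=$1336.20 total_interest=$86.20
After 5 (month_end (apply 2% monthly interest)): balance=$1362.92 total_interest=$112.92
After 6 (deposit($100)): balance=$1462.92 total_interest=$112.92
After 7 (year_end (apply 5% annual interest)): balance=$1536.06 total_interest=$186.06
After 8 (month_end (apply 2% monthly interest)): balance=$1566.78 total_interest=$216.78
After 9 (deposit($1000)): balance=$2566.78 total_interest=$216.78
After 10 (month_end (apply 2% monthly interest)): balance=$2618.11 total_interest=$268.11
After 11 (year_end (apply 5% annual interest)): balance=$2749.01 total_interest=$399.01

Answer: 2749.01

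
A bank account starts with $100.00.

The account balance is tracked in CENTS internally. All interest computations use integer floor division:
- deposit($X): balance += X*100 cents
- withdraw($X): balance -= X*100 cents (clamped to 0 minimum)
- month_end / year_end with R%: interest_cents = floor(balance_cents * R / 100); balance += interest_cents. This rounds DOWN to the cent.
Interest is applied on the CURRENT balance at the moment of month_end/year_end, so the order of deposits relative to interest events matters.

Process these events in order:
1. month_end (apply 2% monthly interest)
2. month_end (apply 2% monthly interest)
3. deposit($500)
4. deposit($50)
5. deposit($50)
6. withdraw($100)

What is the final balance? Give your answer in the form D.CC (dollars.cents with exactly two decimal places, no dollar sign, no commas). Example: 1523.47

After 1 (month_end (apply 2% monthly interest)): balance=$102.00 total_interest=$2.00
After 2 (month_end (apply 2% monthly interest)): balance=$104.04 total_interest=$4.04
After 3 (deposit($500)): balance=$604.04 total_interest=$4.04
After 4 (deposit($50)): balance=$654.04 total_interest=$4.04
After 5 (deposit($50)): balance=$704.04 total_interest=$4.04
After 6 (withdraw($100)): balance=$604.04 total_interest=$4.04

Answer: 604.04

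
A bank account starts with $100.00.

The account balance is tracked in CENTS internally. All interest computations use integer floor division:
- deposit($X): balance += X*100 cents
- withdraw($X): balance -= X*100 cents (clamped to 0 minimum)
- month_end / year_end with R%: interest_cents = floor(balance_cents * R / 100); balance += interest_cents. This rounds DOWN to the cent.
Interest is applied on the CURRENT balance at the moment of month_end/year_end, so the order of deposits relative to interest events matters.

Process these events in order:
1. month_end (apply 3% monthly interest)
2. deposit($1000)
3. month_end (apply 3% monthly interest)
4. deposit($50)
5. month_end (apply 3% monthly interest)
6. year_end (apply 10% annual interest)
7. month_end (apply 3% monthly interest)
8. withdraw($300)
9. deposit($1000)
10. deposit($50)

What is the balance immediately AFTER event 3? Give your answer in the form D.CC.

Answer: 1136.09

Derivation:
After 1 (month_end (apply 3% monthly interest)): balance=$103.00 total_interest=$3.00
After 2 (deposit($1000)): balance=$1103.00 total_interest=$3.00
After 3 (month_end (apply 3% monthly interest)): balance=$1136.09 total_interest=$36.09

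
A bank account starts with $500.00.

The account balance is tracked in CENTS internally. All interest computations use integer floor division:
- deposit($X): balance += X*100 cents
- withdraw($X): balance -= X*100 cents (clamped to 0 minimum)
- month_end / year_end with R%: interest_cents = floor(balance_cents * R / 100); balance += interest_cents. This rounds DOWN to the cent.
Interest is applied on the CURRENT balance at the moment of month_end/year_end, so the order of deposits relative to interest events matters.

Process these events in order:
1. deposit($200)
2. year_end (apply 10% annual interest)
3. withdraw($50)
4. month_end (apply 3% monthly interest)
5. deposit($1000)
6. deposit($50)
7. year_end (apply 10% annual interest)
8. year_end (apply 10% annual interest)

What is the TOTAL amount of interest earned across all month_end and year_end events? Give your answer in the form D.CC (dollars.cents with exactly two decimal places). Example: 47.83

Answer: 467.83

Derivation:
After 1 (deposit($200)): balance=$700.00 total_interest=$0.00
After 2 (year_end (apply 10% annual interest)): balance=$770.00 total_interest=$70.00
After 3 (withdraw($50)): balance=$720.00 total_interest=$70.00
After 4 (month_end (apply 3% monthly interest)): balance=$741.60 total_interest=$91.60
After 5 (deposit($1000)): balance=$1741.60 total_interest=$91.60
After 6 (deposit($50)): balance=$1791.60 total_interest=$91.60
After 7 (year_end (apply 10% annual interest)): balance=$1970.76 total_interest=$270.76
After 8 (year_end (apply 10% annual interest)): balance=$2167.83 total_interest=$467.83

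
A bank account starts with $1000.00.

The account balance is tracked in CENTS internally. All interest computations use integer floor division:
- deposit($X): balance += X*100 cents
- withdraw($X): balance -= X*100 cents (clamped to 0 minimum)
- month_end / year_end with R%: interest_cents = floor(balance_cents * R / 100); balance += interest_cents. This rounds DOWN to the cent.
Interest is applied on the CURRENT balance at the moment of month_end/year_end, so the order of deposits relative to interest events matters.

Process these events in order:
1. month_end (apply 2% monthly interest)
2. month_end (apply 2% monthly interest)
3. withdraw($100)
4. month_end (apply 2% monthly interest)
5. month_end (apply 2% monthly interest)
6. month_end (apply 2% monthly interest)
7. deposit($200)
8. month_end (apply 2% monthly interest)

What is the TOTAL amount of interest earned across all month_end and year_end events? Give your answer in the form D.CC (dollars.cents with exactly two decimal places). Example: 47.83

Answer: 121.89

Derivation:
After 1 (month_end (apply 2% monthly interest)): balance=$1020.00 total_interest=$20.00
After 2 (month_end (apply 2% monthly interest)): balance=$1040.40 total_interest=$40.40
After 3 (withdraw($100)): balance=$940.40 total_interest=$40.40
After 4 (month_end (apply 2% monthly interest)): balance=$959.20 total_interest=$59.20
After 5 (month_end (apply 2% monthly interest)): balance=$978.38 total_interest=$78.38
After 6 (month_end (apply 2% monthly interest)): balance=$997.94 total_interest=$97.94
After 7 (deposit($200)): balance=$1197.94 total_interest=$97.94
After 8 (month_end (apply 2% monthly interest)): balance=$1221.89 total_interest=$121.89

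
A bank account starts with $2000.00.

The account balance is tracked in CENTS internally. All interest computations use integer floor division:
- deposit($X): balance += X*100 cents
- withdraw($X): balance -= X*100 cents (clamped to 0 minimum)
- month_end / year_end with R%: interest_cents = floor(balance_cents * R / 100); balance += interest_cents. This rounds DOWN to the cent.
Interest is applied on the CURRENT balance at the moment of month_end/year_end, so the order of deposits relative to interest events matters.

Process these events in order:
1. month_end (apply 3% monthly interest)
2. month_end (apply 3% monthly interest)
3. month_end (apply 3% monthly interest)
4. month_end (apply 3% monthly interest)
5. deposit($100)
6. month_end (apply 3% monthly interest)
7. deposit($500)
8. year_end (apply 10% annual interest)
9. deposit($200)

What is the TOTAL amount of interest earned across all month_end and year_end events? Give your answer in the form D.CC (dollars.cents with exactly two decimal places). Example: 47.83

Answer: 613.69

Derivation:
After 1 (month_end (apply 3% monthly interest)): balance=$2060.00 total_interest=$60.00
After 2 (month_end (apply 3% monthly interest)): balance=$2121.80 total_interest=$121.80
After 3 (month_end (apply 3% monthly interest)): balance=$2185.45 total_interest=$185.45
After 4 (month_end (apply 3% monthly interest)): balance=$2251.01 total_interest=$251.01
After 5 (deposit($100)): balance=$2351.01 total_interest=$251.01
After 6 (month_end (apply 3% monthly interest)): balance=$2421.54 total_interest=$321.54
After 7 (deposit($500)): balance=$2921.54 total_interest=$321.54
After 8 (year_end (apply 10% annual interest)): balance=$3213.69 total_interest=$613.69
After 9 (deposit($200)): balance=$3413.69 total_interest=$613.69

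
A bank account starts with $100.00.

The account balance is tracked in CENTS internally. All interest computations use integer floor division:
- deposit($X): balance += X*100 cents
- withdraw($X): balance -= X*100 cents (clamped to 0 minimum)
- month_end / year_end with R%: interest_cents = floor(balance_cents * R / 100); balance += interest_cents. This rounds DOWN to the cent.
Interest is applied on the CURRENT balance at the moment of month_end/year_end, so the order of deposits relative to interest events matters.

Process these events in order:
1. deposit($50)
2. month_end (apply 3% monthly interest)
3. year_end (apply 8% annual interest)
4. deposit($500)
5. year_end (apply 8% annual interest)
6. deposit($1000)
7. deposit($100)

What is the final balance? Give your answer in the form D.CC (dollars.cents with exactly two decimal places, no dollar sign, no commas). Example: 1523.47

Answer: 1820.20

Derivation:
After 1 (deposit($50)): balance=$150.00 total_interest=$0.00
After 2 (month_end (apply 3% monthly interest)): balance=$154.50 total_interest=$4.50
After 3 (year_end (apply 8% annual interest)): balance=$166.86 total_interest=$16.86
After 4 (deposit($500)): balance=$666.86 total_interest=$16.86
After 5 (year_end (apply 8% annual interest)): balance=$720.20 total_interest=$70.20
After 6 (deposit($1000)): balance=$1720.20 total_interest=$70.20
After 7 (deposit($100)): balance=$1820.20 total_interest=$70.20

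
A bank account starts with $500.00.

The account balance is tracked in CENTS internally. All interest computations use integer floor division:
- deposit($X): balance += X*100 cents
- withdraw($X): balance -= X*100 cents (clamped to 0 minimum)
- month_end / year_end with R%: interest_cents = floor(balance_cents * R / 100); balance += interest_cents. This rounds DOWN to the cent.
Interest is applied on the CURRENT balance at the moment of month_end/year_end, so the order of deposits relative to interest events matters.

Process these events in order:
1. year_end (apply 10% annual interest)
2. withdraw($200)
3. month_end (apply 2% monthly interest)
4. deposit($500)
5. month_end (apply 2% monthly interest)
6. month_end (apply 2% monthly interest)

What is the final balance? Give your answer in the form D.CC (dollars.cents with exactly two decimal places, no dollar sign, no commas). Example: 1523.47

Answer: 891.62

Derivation:
After 1 (year_end (apply 10% annual interest)): balance=$550.00 total_interest=$50.00
After 2 (withdraw($200)): balance=$350.00 total_interest=$50.00
After 3 (month_end (apply 2% monthly interest)): balance=$357.00 total_interest=$57.00
After 4 (deposit($500)): balance=$857.00 total_interest=$57.00
After 5 (month_end (apply 2% monthly interest)): balance=$874.14 total_interest=$74.14
After 6 (month_end (apply 2% monthly interest)): balance=$891.62 total_interest=$91.62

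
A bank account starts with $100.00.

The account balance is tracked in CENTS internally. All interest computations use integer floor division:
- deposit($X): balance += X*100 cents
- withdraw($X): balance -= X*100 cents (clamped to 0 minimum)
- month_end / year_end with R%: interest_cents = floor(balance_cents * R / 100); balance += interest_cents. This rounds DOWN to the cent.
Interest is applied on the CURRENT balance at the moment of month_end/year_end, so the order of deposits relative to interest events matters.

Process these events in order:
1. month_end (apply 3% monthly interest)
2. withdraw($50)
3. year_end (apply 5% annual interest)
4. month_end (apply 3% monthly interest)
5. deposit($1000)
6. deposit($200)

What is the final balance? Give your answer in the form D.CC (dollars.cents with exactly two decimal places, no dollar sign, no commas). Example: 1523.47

After 1 (month_end (apply 3% monthly interest)): balance=$103.00 total_interest=$3.00
After 2 (withdraw($50)): balance=$53.00 total_interest=$3.00
After 3 (year_end (apply 5% annual interest)): balance=$55.65 total_interest=$5.65
After 4 (month_end (apply 3% monthly interest)): balance=$57.31 total_interest=$7.31
After 5 (deposit($1000)): balance=$1057.31 total_interest=$7.31
After 6 (deposit($200)): balance=$1257.31 total_interest=$7.31

Answer: 1257.31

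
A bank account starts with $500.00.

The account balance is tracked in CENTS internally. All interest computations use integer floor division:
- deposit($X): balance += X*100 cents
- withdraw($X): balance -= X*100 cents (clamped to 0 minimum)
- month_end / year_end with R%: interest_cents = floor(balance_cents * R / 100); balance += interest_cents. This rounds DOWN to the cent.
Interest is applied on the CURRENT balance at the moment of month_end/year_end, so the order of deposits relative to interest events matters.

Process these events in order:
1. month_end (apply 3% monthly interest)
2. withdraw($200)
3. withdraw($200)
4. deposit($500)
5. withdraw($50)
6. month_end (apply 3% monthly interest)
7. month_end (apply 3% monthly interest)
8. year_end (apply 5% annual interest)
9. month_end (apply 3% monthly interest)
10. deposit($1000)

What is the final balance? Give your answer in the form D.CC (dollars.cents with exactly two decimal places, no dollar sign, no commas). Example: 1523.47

After 1 (month_end (apply 3% monthly interest)): balance=$515.00 total_interest=$15.00
After 2 (withdraw($200)): balance=$315.00 total_interest=$15.00
After 3 (withdraw($200)): balance=$115.00 total_interest=$15.00
After 4 (deposit($500)): balance=$615.00 total_interest=$15.00
After 5 (withdraw($50)): balance=$565.00 total_interest=$15.00
After 6 (month_end (apply 3% monthly interest)): balance=$581.95 total_interest=$31.95
After 7 (month_end (apply 3% monthly interest)): balance=$599.40 total_interest=$49.40
After 8 (year_end (apply 5% annual interest)): balance=$629.37 total_interest=$79.37
After 9 (month_end (apply 3% monthly interest)): balance=$648.25 total_interest=$98.25
After 10 (deposit($1000)): balance=$1648.25 total_interest=$98.25

Answer: 1648.25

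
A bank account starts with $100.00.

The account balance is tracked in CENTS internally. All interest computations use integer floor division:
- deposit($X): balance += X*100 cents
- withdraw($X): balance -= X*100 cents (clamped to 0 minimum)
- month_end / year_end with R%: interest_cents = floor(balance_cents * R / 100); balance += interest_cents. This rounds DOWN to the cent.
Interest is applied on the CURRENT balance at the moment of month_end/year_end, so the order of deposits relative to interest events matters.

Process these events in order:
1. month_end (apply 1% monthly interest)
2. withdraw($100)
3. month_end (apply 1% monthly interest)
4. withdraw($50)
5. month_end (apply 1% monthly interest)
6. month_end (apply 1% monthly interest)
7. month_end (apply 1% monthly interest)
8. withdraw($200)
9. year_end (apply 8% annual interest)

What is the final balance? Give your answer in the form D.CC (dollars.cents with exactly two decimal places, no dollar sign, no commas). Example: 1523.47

Answer: 0.00

Derivation:
After 1 (month_end (apply 1% monthly interest)): balance=$101.00 total_interest=$1.00
After 2 (withdraw($100)): balance=$1.00 total_interest=$1.00
After 3 (month_end (apply 1% monthly interest)): balance=$1.01 total_interest=$1.01
After 4 (withdraw($50)): balance=$0.00 total_interest=$1.01
After 5 (month_end (apply 1% monthly interest)): balance=$0.00 total_interest=$1.01
After 6 (month_end (apply 1% monthly interest)): balance=$0.00 total_interest=$1.01
After 7 (month_end (apply 1% monthly interest)): balance=$0.00 total_interest=$1.01
After 8 (withdraw($200)): balance=$0.00 total_interest=$1.01
After 9 (year_end (apply 8% annual interest)): balance=$0.00 total_interest=$1.01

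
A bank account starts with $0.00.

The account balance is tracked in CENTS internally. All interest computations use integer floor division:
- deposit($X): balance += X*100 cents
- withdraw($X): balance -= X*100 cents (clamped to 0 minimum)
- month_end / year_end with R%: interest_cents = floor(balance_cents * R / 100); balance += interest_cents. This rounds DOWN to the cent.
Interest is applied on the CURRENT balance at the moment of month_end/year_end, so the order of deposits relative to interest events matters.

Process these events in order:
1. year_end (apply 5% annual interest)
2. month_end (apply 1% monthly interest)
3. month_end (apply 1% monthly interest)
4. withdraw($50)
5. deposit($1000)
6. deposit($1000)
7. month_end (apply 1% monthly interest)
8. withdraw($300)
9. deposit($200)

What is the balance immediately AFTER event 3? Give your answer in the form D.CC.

After 1 (year_end (apply 5% annual interest)): balance=$0.00 total_interest=$0.00
After 2 (month_end (apply 1% monthly interest)): balance=$0.00 total_interest=$0.00
After 3 (month_end (apply 1% monthly interest)): balance=$0.00 total_interest=$0.00

Answer: 0.00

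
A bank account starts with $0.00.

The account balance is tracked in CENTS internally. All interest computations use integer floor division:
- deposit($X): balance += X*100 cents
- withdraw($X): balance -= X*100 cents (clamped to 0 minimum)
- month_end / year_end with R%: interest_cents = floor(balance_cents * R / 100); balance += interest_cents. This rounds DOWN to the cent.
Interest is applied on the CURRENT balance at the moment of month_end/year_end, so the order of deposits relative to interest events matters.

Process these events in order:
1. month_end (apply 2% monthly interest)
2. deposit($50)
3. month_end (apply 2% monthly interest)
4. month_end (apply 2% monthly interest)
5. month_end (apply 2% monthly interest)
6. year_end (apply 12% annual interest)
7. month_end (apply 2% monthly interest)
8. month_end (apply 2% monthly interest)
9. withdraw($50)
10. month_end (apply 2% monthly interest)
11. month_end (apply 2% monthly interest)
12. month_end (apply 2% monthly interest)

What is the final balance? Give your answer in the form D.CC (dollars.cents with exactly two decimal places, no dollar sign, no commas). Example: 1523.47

After 1 (month_end (apply 2% monthly interest)): balance=$0.00 total_interest=$0.00
After 2 (deposit($50)): balance=$50.00 total_interest=$0.00
After 3 (month_end (apply 2% monthly interest)): balance=$51.00 total_interest=$1.00
After 4 (month_end (apply 2% monthly interest)): balance=$52.02 total_interest=$2.02
After 5 (month_end (apply 2% monthly interest)): balance=$53.06 total_interest=$3.06
After 6 (year_end (apply 12% annual interest)): balance=$59.42 total_interest=$9.42
After 7 (month_end (apply 2% monthly interest)): balance=$60.60 total_interest=$10.60
After 8 (month_end (apply 2% monthly interest)): balance=$61.81 total_interest=$11.81
After 9 (withdraw($50)): balance=$11.81 total_interest=$11.81
After 10 (month_end (apply 2% monthly interest)): balance=$12.04 total_interest=$12.04
After 11 (month_end (apply 2% monthly interest)): balance=$12.28 total_interest=$12.28
After 12 (month_end (apply 2% monthly interest)): balance=$12.52 total_interest=$12.52

Answer: 12.52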